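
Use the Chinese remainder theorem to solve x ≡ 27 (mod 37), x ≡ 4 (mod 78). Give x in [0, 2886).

Write x = 27 + 37·k. Then 37·k ≡ 4 − 27 ≡ 55 (mod 78).
Need 37⁻¹ mod 78. Extended Euclid on (78, 37):
78 = 2·37 + 4
37 = 9·4 + 1
4 = 4·1 + 0
Back-substitute:
1 = 37 − 9·4
1 = −9·78 + 19·37
37⁻¹ ≡ 19 (mod 78), so k ≡ 19·55 ≡ 31 (mod 78).
x = 27 + 37·31 = 1174.

1174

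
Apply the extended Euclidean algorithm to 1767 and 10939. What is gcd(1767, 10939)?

1

Repeated division:
10939 = 6*1767 + 337
1767 = 5*337 + 82
337 = 4*82 + 9
82 = 9*9 + 1
9 = 9*1 + 0
gcd(1767, 10939) = 1.
Back-substituting:
1 = 82 − 9·9
1 = −9·337 + 37·82
1 = 37·1767 − 194·337
1 = −194·10939 + 1201·1767
So 1 = (-194)·10939 + (1201)·1767.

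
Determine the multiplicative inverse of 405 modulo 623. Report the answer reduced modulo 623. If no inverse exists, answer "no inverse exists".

20

gcd(623, 405) by repeated division:
623 = 1*405 + 218
405 = 1*218 + 187
218 = 1*187 + 31
187 = 6*31 + 1
31 = 31*1 + 0
gcd = 1, so the inverse exists. Back-substitute:
1 = 187 − 6·31
1 = −6·218 + 7·187
1 = 7·405 − 13·218
1 = −13·623 + 20·405
So 405·20 ≡ 1 (mod 623).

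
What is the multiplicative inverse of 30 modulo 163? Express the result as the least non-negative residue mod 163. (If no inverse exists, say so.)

gcd(163, 30) by repeated division:
163 = 5×30 + 13
30 = 2×13 + 4
13 = 3×4 + 1
4 = 4×1 + 0
Since gcd(30, 163) = 1, back-substitute to write 1 as a combination:
1 = 13 − 3·4
1 = −3·30 + 7·13
1 = 7·163 − 38·30
So 30·(-38) ≡ 1 (mod 163), and -38 ≡ 125 (mod 163).

125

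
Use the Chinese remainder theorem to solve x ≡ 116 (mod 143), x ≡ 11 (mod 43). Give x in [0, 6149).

2118

Write x = 116 + 143·k. Then 143·k ≡ 11 − 116 ≡ 24 (mod 43).
Need 143⁻¹ mod 43. Extended Euclid on (43, 14):
43 = 3·14 + 1
14 = 14·1 + 0
Back-substitute:
1 = 43 − 3·14
143⁻¹ ≡ 40 (mod 43), so k ≡ 40·24 ≡ 14 (mod 43).
x = 116 + 143·14 = 2118.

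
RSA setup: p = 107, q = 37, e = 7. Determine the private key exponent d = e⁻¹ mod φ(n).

φ(n) = (p−1)(q−1) = 106·36 = 3816.
Need d with 7·d ≡ 1 (mod 3816). Apply the extended Euclidean algorithm:
3816 = 545×7 + 1
7 = 7×1 + 0
Back-substitute:
1 = 3816 − 545·7
So 7·(-545) ≡ 1 (mod 3816), hence d ≡ -545 ≡ 3271 (mod 3816).

3271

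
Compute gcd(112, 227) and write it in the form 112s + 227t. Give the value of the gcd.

1

Apply Euclid's algorithm to 227 and 112:
227 = 2·112 + 3
112 = 37·3 + 1
3 = 3·1 + 0
gcd(112, 227) = 1.
Working backward:
1 = 112 − 37·3
1 = −37·227 + 75·112
So 1 = (-37)·227 + (75)·112.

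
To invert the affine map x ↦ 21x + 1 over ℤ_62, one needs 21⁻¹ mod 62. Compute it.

3

Run Euclid on (62, 21):
62 = 2*21 + 20
21 = 1*20 + 1
20 = 20*1 + 0
gcd = 1, so the inverse exists. Back-substitute:
1 = 21 − 20
1 = −62 + 3·21
So 21·3 ≡ 1 (mod 62).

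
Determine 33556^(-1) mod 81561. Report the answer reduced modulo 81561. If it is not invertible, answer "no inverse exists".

Extended Euclidean algorithm:
81561 = 2*33556 + 14449
33556 = 2*14449 + 4658
14449 = 3*4658 + 475
4658 = 9*475 + 383
475 = 1*383 + 92
383 = 4*92 + 15
92 = 6*15 + 2
15 = 7*2 + 1
2 = 2*1 + 0
Since gcd(33556, 81561) = 1, back-substitute to write 1 as a combination:
1 = 15 − 7·2
1 = −7·92 + 43·15
1 = 43·383 − 179·92
1 = −179·475 + 222·383
1 = 222·4658 − 2177·475
1 = −2177·14449 + 6753·4658
1 = 6753·33556 − 15683·14449
1 = −15683·81561 + 38119·33556
So 33556·38119 ≡ 1 (mod 81561).

38119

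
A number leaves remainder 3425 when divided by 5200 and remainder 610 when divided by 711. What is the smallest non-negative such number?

3601825

Write x = 3425 + 5200·k. Then 5200·k ≡ 610 − 3425 ≡ 29 (mod 711).
Need 5200⁻¹ mod 711. Extended Euclid on (711, 223):
711 = 3×223 + 42
223 = 5×42 + 13
42 = 3×13 + 3
13 = 4×3 + 1
3 = 3×1 + 0
Back-substitute:
1 = 13 − 4·3
1 = −4·42 + 13·13
1 = 13·223 − 69·42
1 = −69·711 + 220·223
5200⁻¹ ≡ 220 (mod 711), so k ≡ 220·29 ≡ 692 (mod 711).
x = 3425 + 5200·692 = 3601825.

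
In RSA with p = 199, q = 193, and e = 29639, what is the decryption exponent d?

φ(n) = (p−1)(q−1) = 198·192 = 38016.
Need d with 29639·d ≡ 1 (mod 38016). Apply the extended Euclidean algorithm:
38016 = 1·29639 + 8377
29639 = 3·8377 + 4508
8377 = 1·4508 + 3869
4508 = 1·3869 + 639
3869 = 6·639 + 35
639 = 18·35 + 9
35 = 3·9 + 8
9 = 1·8 + 1
8 = 8·1 + 0
Back-substitute:
1 = 9 − 8
1 = −35 + 4·9
1 = 4·639 − 73·35
1 = −73·3869 + 442·639
1 = 442·4508 − 515·3869
1 = −515·8377 + 957·4508
1 = 957·29639 − 3386·8377
1 = −3386·38016 + 4343·29639
So 29639·4343 ≡ 1 (mod 38016), hence d = 4343.

4343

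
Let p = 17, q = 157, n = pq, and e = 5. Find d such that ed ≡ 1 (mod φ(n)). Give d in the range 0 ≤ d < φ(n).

φ(n) = (p−1)(q−1) = 16·156 = 2496.
Need d with 5·d ≡ 1 (mod 2496). Apply the extended Euclidean algorithm:
2496 = 499×5 + 1
5 = 5×1 + 0
Back-substitute:
1 = 2496 − 499·5
So 5·(-499) ≡ 1 (mod 2496), hence d ≡ -499 ≡ 1997 (mod 2496).

1997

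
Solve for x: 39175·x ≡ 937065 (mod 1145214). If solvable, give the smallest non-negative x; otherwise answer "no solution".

1095249

First find gcd(39175, 1145214):
1145214 = 29×39175 + 9139
39175 = 4×9139 + 2619
9139 = 3×2619 + 1282
2619 = 2×1282 + 55
1282 = 23×55 + 17
55 = 3×17 + 4
17 = 4×4 + 1
4 = 4×1 + 0
gcd = 1, so a unique solution mod 1145214 exists.
Back-substitute for the Bézout coefficients:
1 = 17 − 4·4
1 = −4·55 + 13·17
1 = 13·1282 − 303·55
1 = −303·2619 + 619·1282
1 = 619·9139 − 2160·2619
1 = −2160·39175 + 9259·9139
1 = 9259·1145214 − 270671·39175
So 39175·(-270671) ≡ 1 (mod 1145214), giving 39175⁻¹ ≡ 874543.
x ≡ 39175⁻¹·937065 ≡ 874543·937065 ≡ 1095249 (mod 1145214).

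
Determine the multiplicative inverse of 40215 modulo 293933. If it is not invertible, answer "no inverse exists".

Apply the Euclidean algorithm to 293933 and 40215:
293933 = 7·40215 + 12428
40215 = 3·12428 + 2931
12428 = 4·2931 + 704
2931 = 4·704 + 115
704 = 6·115 + 14
115 = 8·14 + 3
14 = 4·3 + 2
3 = 1·2 + 1
2 = 2·1 + 0
Since gcd(40215, 293933) = 1, back-substitute to write 1 as a combination:
1 = 3 − 2
1 = −14 + 5·3
1 = 5·115 − 41·14
1 = −41·704 + 251·115
1 = 251·2931 − 1045·704
1 = −1045·12428 + 4431·2931
1 = 4431·40215 − 14338·12428
1 = −14338·293933 + 104797·40215
So 40215·104797 ≡ 1 (mod 293933).

104797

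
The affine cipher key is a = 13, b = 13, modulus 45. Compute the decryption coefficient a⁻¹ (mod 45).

gcd(45, 13) by repeated division:
45 = 3×13 + 6
13 = 2×6 + 1
6 = 6×1 + 0
Since gcd(13, 45) = 1, back-substitute to write 1 as a combination:
1 = 13 − 2·6
1 = −2·45 + 7·13
So 13·7 ≡ 1 (mod 45).

7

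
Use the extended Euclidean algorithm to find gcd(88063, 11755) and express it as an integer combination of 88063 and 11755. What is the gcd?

1

Euclidean algorithm:
88063 = 7·11755 + 5778
11755 = 2·5778 + 199
5778 = 29·199 + 7
199 = 28·7 + 3
7 = 2·3 + 1
3 = 3·1 + 0
gcd(88063, 11755) = 1.
Back-substituting:
1 = 7 − 2·3
1 = −2·199 + 57·7
1 = 57·5778 − 1655·199
1 = −1655·11755 + 3367·5778
1 = 3367·88063 − 25224·11755
So 1 = (3367)·88063 + (-25224)·11755.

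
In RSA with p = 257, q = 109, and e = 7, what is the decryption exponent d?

15799

φ(n) = (p−1)(q−1) = 256·108 = 27648.
Need d with 7·d ≡ 1 (mod 27648). Apply the extended Euclidean algorithm:
27648 = 3949×7 + 5
7 = 1×5 + 2
5 = 2×2 + 1
2 = 2×1 + 0
Back-substitute:
1 = 5 − 2·2
1 = −2·7 + 3·5
1 = 3·27648 − 11849·7
So 7·(-11849) ≡ 1 (mod 27648), hence d ≡ -11849 ≡ 15799 (mod 27648).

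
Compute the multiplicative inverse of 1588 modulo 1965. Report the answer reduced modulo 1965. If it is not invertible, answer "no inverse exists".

172

gcd(1965, 1588) by repeated division:
1965 = 1*1588 + 377
1588 = 4*377 + 80
377 = 4*80 + 57
80 = 1*57 + 23
57 = 2*23 + 11
23 = 2*11 + 1
11 = 11*1 + 0
The gcd is 1. Working backward:
1 = 23 − 2·11
1 = −2·57 + 5·23
1 = 5·80 − 7·57
1 = −7·377 + 33·80
1 = 33·1588 − 139·377
1 = −139·1965 + 172·1588
So 1588·172 ≡ 1 (mod 1965).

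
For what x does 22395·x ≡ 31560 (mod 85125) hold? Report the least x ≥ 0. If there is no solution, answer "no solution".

First find gcd(22395, 85125):
85125 = 3·22395 + 17940
22395 = 1·17940 + 4455
17940 = 4·4455 + 120
4455 = 37·120 + 15
120 = 8·15 + 0
gcd = 15 and 15 | 31560, so solutions exist. Divide through by 15: 1493x ≡ 2104 (mod 5675).
Now find 1493⁻¹ mod 5675:
5675 = 3×1493 + 1196
1493 = 1×1196 + 297
1196 = 4×297 + 8
297 = 37×8 + 1
8 = 8×1 + 0
Back-substitute:
1 = 297 − 37·8
1 = −37·1196 + 149·297
1 = 149·1493 − 186·1196
1 = −186·5675 + 707·1493
So 1493⁻¹ ≡ 707 (mod 5675).
Then x ≡ 707·2104 ≡ 678 (mod 5675); the smallest non-negative solution is x = 678.

678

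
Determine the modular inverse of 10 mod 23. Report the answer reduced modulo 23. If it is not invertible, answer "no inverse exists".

Run Euclid on (23, 10):
23 = 2*10 + 3
10 = 3*3 + 1
3 = 3*1 + 0
gcd = 1, so the inverse exists. Back-substitute:
1 = 10 − 3·3
1 = −3·23 + 7·10
So 10·7 ≡ 1 (mod 23).

7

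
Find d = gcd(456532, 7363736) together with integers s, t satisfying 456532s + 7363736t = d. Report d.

Repeated division:
7363736 = 16×456532 + 59224
456532 = 7×59224 + 41964
59224 = 1×41964 + 17260
41964 = 2×17260 + 7444
17260 = 2×7444 + 2372
7444 = 3×2372 + 328
2372 = 7×328 + 76
328 = 4×76 + 24
76 = 3×24 + 4
24 = 6×4 + 0
gcd(456532, 7363736) = 4.
Express as a combination:
4 = 76 − 3·24
4 = −3·328 + 13·76
4 = 13·2372 − 94·328
4 = −94·7444 + 295·2372
4 = 295·17260 − 684·7444
4 = −684·41964 + 1663·17260
4 = 1663·59224 − 2347·41964
4 = −2347·456532 + 18092·59224
4 = 18092·7363736 − 291819·456532
So 4 = (18092)·7363736 + (-291819)·456532.

4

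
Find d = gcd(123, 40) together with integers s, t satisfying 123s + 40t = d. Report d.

Euclidean algorithm:
123 = 3·40 + 3
40 = 13·3 + 1
3 = 3·1 + 0
gcd(123, 40) = 1.
Working backward:
1 = 40 − 13·3
1 = −13·123 + 40·40
So 1 = (-13)·123 + (40)·40.

1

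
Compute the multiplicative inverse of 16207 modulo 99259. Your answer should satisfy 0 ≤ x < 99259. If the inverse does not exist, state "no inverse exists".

Extended Euclidean algorithm:
99259 = 6·16207 + 2017
16207 = 8·2017 + 71
2017 = 28·71 + 29
71 = 2·29 + 13
29 = 2·13 + 3
13 = 4·3 + 1
3 = 3·1 + 0
The gcd is 1. Working backward:
1 = 13 − 4·3
1 = −4·29 + 9·13
1 = 9·71 − 22·29
1 = −22·2017 + 625·71
1 = 625·16207 − 5022·2017
1 = −5022·99259 + 30757·16207
So 16207·30757 ≡ 1 (mod 99259).

30757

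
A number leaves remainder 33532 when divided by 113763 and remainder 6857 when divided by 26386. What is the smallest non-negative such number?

Write x = 33532 + 113763·k. Then 113763·k ≡ 6857 − 33532 ≡ 26097 (mod 26386).
Need 113763⁻¹ mod 26386. Extended Euclid on (26386, 8219):
26386 = 3×8219 + 1729
8219 = 4×1729 + 1303
1729 = 1×1303 + 426
1303 = 3×426 + 25
426 = 17×25 + 1
25 = 25×1 + 0
Back-substitute:
1 = 426 − 17·25
1 = −17·1303 + 52·426
1 = 52·1729 − 69·1303
1 = −69·8219 + 328·1729
1 = 328·26386 − 1053·8219
113763⁻¹ ≡ 25333 (mod 26386), so k ≡ 25333·26097 ≡ 14071 (mod 26386).
x = 33532 + 113763·14071 = 1600792705.

1600792705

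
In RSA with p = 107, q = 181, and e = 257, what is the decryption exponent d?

φ(n) = (p−1)(q−1) = 106·180 = 19080.
Need d with 257·d ≡ 1 (mod 19080). Apply the extended Euclidean algorithm:
19080 = 74*257 + 62
257 = 4*62 + 9
62 = 6*9 + 8
9 = 1*8 + 1
8 = 8*1 + 0
Back-substitute:
1 = 9 − 8
1 = −62 + 7·9
1 = 7·257 − 29·62
1 = −29·19080 + 2153·257
So 257·2153 ≡ 1 (mod 19080), hence d = 2153.

2153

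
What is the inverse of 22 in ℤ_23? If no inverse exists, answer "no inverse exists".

22

Apply the Euclidean algorithm to 23 and 22:
23 = 1×22 + 1
22 = 22×1 + 0
Since gcd(22, 23) = 1, back-substitute to write 1 as a combination:
1 = 23 − 22
Hence 22⁻¹ ≡ -1 ≡ 22 (mod 23).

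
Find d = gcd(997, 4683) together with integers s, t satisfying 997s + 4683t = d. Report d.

Repeated division:
4683 = 4·997 + 695
997 = 1·695 + 302
695 = 2·302 + 91
302 = 3·91 + 29
91 = 3·29 + 4
29 = 7·4 + 1
4 = 4·1 + 0
gcd(997, 4683) = 1.
Working backward:
1 = 29 − 7·4
1 = −7·91 + 22·29
1 = 22·302 − 73·91
1 = −73·695 + 168·302
1 = 168·997 − 241·695
1 = −241·4683 + 1132·997
So 1 = (-241)·4683 + (1132)·997.

1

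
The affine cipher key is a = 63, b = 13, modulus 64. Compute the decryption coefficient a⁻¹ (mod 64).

Run Euclid on (64, 63):
64 = 1*63 + 1
63 = 63*1 + 0
Since gcd(63, 64) = 1, back-substitute to write 1 as a combination:
1 = 64 − 63
Thus 63·(-1) ≡ 1 (mod 64); reducing, -1 mod 64 = 63.

63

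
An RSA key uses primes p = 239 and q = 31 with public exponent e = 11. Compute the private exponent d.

6491

φ(n) = (p−1)(q−1) = 238·30 = 7140.
Need d with 11·d ≡ 1 (mod 7140). Apply the extended Euclidean algorithm:
7140 = 649·11 + 1
11 = 11·1 + 0
Back-substitute:
1 = 7140 − 649·11
So 11·(-649) ≡ 1 (mod 7140), hence d ≡ -649 ≡ 6491 (mod 7140).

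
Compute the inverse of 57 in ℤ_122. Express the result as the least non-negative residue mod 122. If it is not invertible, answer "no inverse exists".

Extended Euclidean algorithm:
122 = 2*57 + 8
57 = 7*8 + 1
8 = 8*1 + 0
Since gcd(57, 122) = 1, back-substitute to write 1 as a combination:
1 = 57 − 7·8
1 = −7·122 + 15·57
So 57·15 ≡ 1 (mod 122).

15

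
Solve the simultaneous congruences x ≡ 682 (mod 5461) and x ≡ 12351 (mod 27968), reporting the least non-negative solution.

28315967

Write x = 682 + 5461·k. Then 5461·k ≡ 12351 − 682 ≡ 11669 (mod 27968).
Need 5461⁻¹ mod 27968. Extended Euclid on (27968, 5461):
27968 = 5×5461 + 663
5461 = 8×663 + 157
663 = 4×157 + 35
157 = 4×35 + 17
35 = 2×17 + 1
17 = 17×1 + 0
Back-substitute:
1 = 35 − 2·17
1 = −2·157 + 9·35
1 = 9·663 − 38·157
1 = −38·5461 + 313·663
1 = 313·27968 − 1603·5461
5461⁻¹ ≡ 26365 (mod 27968), so k ≡ 26365·11669 ≡ 5185 (mod 27968).
x = 682 + 5461·5185 = 28315967.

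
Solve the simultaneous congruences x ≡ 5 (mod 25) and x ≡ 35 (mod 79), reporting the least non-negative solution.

430

Write x = 5 + 25·k. Then 25·k ≡ 35 − 5 ≡ 30 (mod 79).
Need 25⁻¹ mod 79. Extended Euclid on (79, 25):
79 = 3*25 + 4
25 = 6*4 + 1
4 = 4*1 + 0
Back-substitute:
1 = 25 − 6·4
1 = −6·79 + 19·25
25⁻¹ ≡ 19 (mod 79), so k ≡ 19·30 ≡ 17 (mod 79).
x = 5 + 25·17 = 430.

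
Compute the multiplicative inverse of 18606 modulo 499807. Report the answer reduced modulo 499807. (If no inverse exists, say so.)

Euclidean algorithm on 499807, 18606:
499807 = 26×18606 + 16051
18606 = 1×16051 + 2555
16051 = 6×2555 + 721
2555 = 3×721 + 392
721 = 1×392 + 329
392 = 1×329 + 63
329 = 5×63 + 14
63 = 4×14 + 7
14 = 2×7 + 0
gcd(18606, 499807) = 7 ≠ 1, so 18606 has no multiplicative inverse modulo 499807.

no inverse exists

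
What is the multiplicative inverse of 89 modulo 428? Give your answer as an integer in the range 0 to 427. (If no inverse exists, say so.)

Extended Euclidean algorithm:
428 = 4*89 + 72
89 = 1*72 + 17
72 = 4*17 + 4
17 = 4*4 + 1
4 = 4*1 + 0
gcd = 1, so the inverse exists. Back-substitute:
1 = 17 − 4·4
1 = −4·72 + 17·17
1 = 17·89 − 21·72
1 = −21·428 + 101·89
So 89·101 ≡ 1 (mod 428).

101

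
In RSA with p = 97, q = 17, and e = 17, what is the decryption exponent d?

φ(n) = (p−1)(q−1) = 96·16 = 1536.
Need d with 17·d ≡ 1 (mod 1536). Apply the extended Euclidean algorithm:
1536 = 90*17 + 6
17 = 2*6 + 5
6 = 1*5 + 1
5 = 5*1 + 0
Back-substitute:
1 = 6 − 5
1 = −17 + 3·6
1 = 3·1536 − 271·17
So 17·(-271) ≡ 1 (mod 1536), hence d ≡ -271 ≡ 1265 (mod 1536).

1265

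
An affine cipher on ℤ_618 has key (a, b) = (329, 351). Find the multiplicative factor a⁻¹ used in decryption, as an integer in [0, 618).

Apply the Euclidean algorithm to 618 and 329:
618 = 1×329 + 289
329 = 1×289 + 40
289 = 7×40 + 9
40 = 4×9 + 4
9 = 2×4 + 1
4 = 4×1 + 0
gcd = 1, so the inverse exists. Back-substitute:
1 = 9 − 2·4
1 = −2·40 + 9·9
1 = 9·289 − 65·40
1 = −65·329 + 74·289
1 = 74·618 − 139·329
Thus 329·(-139) ≡ 1 (mod 618); reducing, -139 mod 618 = 479.

479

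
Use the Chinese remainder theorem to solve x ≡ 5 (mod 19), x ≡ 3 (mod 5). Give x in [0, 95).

Write x = 5 + 19·k. Then 19·k ≡ 3 − 5 ≡ 3 (mod 5).
Need 19⁻¹ mod 5. Extended Euclid on (5, 4):
5 = 1×4 + 1
4 = 4×1 + 0
Back-substitute:
1 = 5 − 4
19⁻¹ ≡ 4 (mod 5), so k ≡ 4·3 ≡ 2 (mod 5).
x = 5 + 19·2 = 43.

43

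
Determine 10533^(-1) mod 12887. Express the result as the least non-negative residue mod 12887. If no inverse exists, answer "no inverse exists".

Extended Euclidean algorithm:
12887 = 1*10533 + 2354
10533 = 4*2354 + 1117
2354 = 2*1117 + 120
1117 = 9*120 + 37
120 = 3*37 + 9
37 = 4*9 + 1
9 = 9*1 + 0
gcd = 1, so the inverse exists. Back-substitute:
1 = 37 − 4·9
1 = −4·120 + 13·37
1 = 13·1117 − 121·120
1 = −121·2354 + 255·1117
1 = 255·10533 − 1141·2354
1 = −1141·12887 + 1396·10533
So 10533·1396 ≡ 1 (mod 12887).

1396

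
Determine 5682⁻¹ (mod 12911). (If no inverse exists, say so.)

gcd(12911, 5682) by repeated division:
12911 = 2×5682 + 1547
5682 = 3×1547 + 1041
1547 = 1×1041 + 506
1041 = 2×506 + 29
506 = 17×29 + 13
29 = 2×13 + 3
13 = 4×3 + 1
3 = 3×1 + 0
The gcd is 1. Working backward:
1 = 13 − 4·3
1 = −4·29 + 9·13
1 = 9·506 − 157·29
1 = −157·1041 + 323·506
1 = 323·1547 − 480·1041
1 = −480·5682 + 1763·1547
1 = 1763·12911 − 4006·5682
Hence 5682⁻¹ ≡ -4006 ≡ 8905 (mod 12911).

8905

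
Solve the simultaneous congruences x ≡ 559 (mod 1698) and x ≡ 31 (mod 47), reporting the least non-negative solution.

10747

Write x = 559 + 1698·k. Then 1698·k ≡ 31 − 559 ≡ 36 (mod 47).
Need 1698⁻¹ mod 47. Extended Euclid on (47, 6):
47 = 7·6 + 5
6 = 1·5 + 1
5 = 5·1 + 0
Back-substitute:
1 = 6 − 5
1 = −47 + 8·6
1698⁻¹ ≡ 8 (mod 47), so k ≡ 8·36 ≡ 6 (mod 47).
x = 559 + 1698·6 = 10747.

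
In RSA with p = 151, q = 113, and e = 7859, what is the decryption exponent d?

10139

φ(n) = (p−1)(q−1) = 150·112 = 16800.
Need d with 7859·d ≡ 1 (mod 16800). Apply the extended Euclidean algorithm:
16800 = 2*7859 + 1082
7859 = 7*1082 + 285
1082 = 3*285 + 227
285 = 1*227 + 58
227 = 3*58 + 53
58 = 1*53 + 5
53 = 10*5 + 3
5 = 1*3 + 2
3 = 1*2 + 1
2 = 2*1 + 0
Back-substitute:
1 = 3 − 2
1 = −5 + 2·3
1 = 2·53 − 21·5
1 = −21·58 + 23·53
1 = 23·227 − 90·58
1 = −90·285 + 113·227
1 = 113·1082 − 429·285
1 = −429·7859 + 3116·1082
1 = 3116·16800 − 6661·7859
So 7859·(-6661) ≡ 1 (mod 16800), hence d ≡ -6661 ≡ 10139 (mod 16800).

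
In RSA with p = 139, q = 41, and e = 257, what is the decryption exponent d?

φ(n) = (p−1)(q−1) = 138·40 = 5520.
Need d with 257·d ≡ 1 (mod 5520). Apply the extended Euclidean algorithm:
5520 = 21*257 + 123
257 = 2*123 + 11
123 = 11*11 + 2
11 = 5*2 + 1
2 = 2*1 + 0
Back-substitute:
1 = 11 − 5·2
1 = −5·123 + 56·11
1 = 56·257 − 117·123
1 = −117·5520 + 2513·257
So 257·2513 ≡ 1 (mod 5520), hence d = 2513.

2513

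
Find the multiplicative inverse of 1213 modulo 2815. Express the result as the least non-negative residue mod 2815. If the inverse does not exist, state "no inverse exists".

2142

Run Euclid on (2815, 1213):
2815 = 2*1213 + 389
1213 = 3*389 + 46
389 = 8*46 + 21
46 = 2*21 + 4
21 = 5*4 + 1
4 = 4*1 + 0
The gcd is 1. Working backward:
1 = 21 − 5·4
1 = −5·46 + 11·21
1 = 11·389 − 93·46
1 = −93·1213 + 290·389
1 = 290·2815 − 673·1213
Hence 1213⁻¹ ≡ -673 ≡ 2142 (mod 2815).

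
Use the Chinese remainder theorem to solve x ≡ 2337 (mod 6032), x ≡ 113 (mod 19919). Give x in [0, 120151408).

Write x = 2337 + 6032·k. Then 6032·k ≡ 113 − 2337 ≡ 17695 (mod 19919).
Need 6032⁻¹ mod 19919. Extended Euclid on (19919, 6032):
19919 = 3×6032 + 1823
6032 = 3×1823 + 563
1823 = 3×563 + 134
563 = 4×134 + 27
134 = 4×27 + 26
27 = 1×26 + 1
26 = 26×1 + 0
Back-substitute:
1 = 27 − 26
1 = −134 + 5·27
1 = 5·563 − 21·134
1 = −21·1823 + 68·563
1 = 68·6032 − 225·1823
1 = −225·19919 + 743·6032
6032⁻¹ ≡ 743 (mod 19919), so k ≡ 743·17695 ≡ 845 (mod 19919).
x = 2337 + 6032·845 = 5099377.

5099377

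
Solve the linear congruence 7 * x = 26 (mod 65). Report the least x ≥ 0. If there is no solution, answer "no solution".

13

First find gcd(7, 65):
65 = 9×7 + 2
7 = 3×2 + 1
2 = 2×1 + 0
gcd = 1, so a unique solution mod 65 exists.
Back-substitute for the Bézout coefficients:
1 = 7 − 3·2
1 = −3·65 + 28·7
So 7·(28) ≡ 1 (mod 65), giving 7⁻¹ ≡ 28.
x ≡ 7⁻¹·26 ≡ 28·26 ≡ 13 (mod 65).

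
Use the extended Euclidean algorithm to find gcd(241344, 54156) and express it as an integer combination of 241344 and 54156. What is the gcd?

12

Repeated division:
241344 = 4×54156 + 24720
54156 = 2×24720 + 4716
24720 = 5×4716 + 1140
4716 = 4×1140 + 156
1140 = 7×156 + 48
156 = 3×48 + 12
48 = 4×12 + 0
gcd(241344, 54156) = 12.
Back-substituting:
12 = 156 − 3·48
12 = −3·1140 + 22·156
12 = 22·4716 − 91·1140
12 = −91·24720 + 477·4716
12 = 477·54156 − 1045·24720
12 = −1045·241344 + 4657·54156
So 12 = (-1045)·241344 + (4657)·54156.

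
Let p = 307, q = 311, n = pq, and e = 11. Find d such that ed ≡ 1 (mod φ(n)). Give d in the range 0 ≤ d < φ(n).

25871

φ(n) = (p−1)(q−1) = 306·310 = 94860.
Need d with 11·d ≡ 1 (mod 94860). Apply the extended Euclidean algorithm:
94860 = 8623*11 + 7
11 = 1*7 + 4
7 = 1*4 + 3
4 = 1*3 + 1
3 = 3*1 + 0
Back-substitute:
1 = 4 − 3
1 = −7 + 2·4
1 = 2·11 − 3·7
1 = −3·94860 + 25871·11
So 11·25871 ≡ 1 (mod 94860), hence d = 25871.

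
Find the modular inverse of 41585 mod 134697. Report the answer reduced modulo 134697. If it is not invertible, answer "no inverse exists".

Run Euclid on (134697, 41585):
134697 = 3*41585 + 9942
41585 = 4*9942 + 1817
9942 = 5*1817 + 857
1817 = 2*857 + 103
857 = 8*103 + 33
103 = 3*33 + 4
33 = 8*4 + 1
4 = 4*1 + 0
The gcd is 1. Working backward:
1 = 33 − 8·4
1 = −8·103 + 25·33
1 = 25·857 − 208·103
1 = −208·1817 + 441·857
1 = 441·9942 − 2413·1817
1 = −2413·41585 + 10093·9942
1 = 10093·134697 − 32692·41585
Hence 41585⁻¹ ≡ -32692 ≡ 102005 (mod 134697).

102005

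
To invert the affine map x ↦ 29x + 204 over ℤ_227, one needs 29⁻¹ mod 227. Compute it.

47

Apply the Euclidean algorithm to 227 and 29:
227 = 7·29 + 24
29 = 1·24 + 5
24 = 4·5 + 4
5 = 1·4 + 1
4 = 4·1 + 0
The gcd is 1. Working backward:
1 = 5 − 4
1 = −24 + 5·5
1 = 5·29 − 6·24
1 = −6·227 + 47·29
So 29·47 ≡ 1 (mod 227).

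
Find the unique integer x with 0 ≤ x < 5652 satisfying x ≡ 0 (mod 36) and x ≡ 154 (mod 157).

Write x = 0 + 36·k. Then 36·k ≡ 154 − 0 ≡ 154 (mod 157).
Need 36⁻¹ mod 157. Extended Euclid on (157, 36):
157 = 4·36 + 13
36 = 2·13 + 10
13 = 1·10 + 3
10 = 3·3 + 1
3 = 3·1 + 0
Back-substitute:
1 = 10 − 3·3
1 = −3·13 + 4·10
1 = 4·36 − 11·13
1 = −11·157 + 48·36
36⁻¹ ≡ 48 (mod 157), so k ≡ 48·154 ≡ 13 (mod 157).
x = 0 + 36·13 = 468.

468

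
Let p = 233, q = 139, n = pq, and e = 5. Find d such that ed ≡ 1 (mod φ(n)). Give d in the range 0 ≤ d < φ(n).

25613

φ(n) = (p−1)(q−1) = 232·138 = 32016.
Need d with 5·d ≡ 1 (mod 32016). Apply the extended Euclidean algorithm:
32016 = 6403×5 + 1
5 = 5×1 + 0
Back-substitute:
1 = 32016 − 6403·5
So 5·(-6403) ≡ 1 (mod 32016), hence d ≡ -6403 ≡ 25613 (mod 32016).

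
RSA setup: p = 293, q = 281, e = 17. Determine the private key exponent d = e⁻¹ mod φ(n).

57713

φ(n) = (p−1)(q−1) = 292·280 = 81760.
Need d with 17·d ≡ 1 (mod 81760). Apply the extended Euclidean algorithm:
81760 = 4809×17 + 7
17 = 2×7 + 3
7 = 2×3 + 1
3 = 3×1 + 0
Back-substitute:
1 = 7 − 2·3
1 = −2·17 + 5·7
1 = 5·81760 − 24047·17
So 17·(-24047) ≡ 1 (mod 81760), hence d ≡ -24047 ≡ 57713 (mod 81760).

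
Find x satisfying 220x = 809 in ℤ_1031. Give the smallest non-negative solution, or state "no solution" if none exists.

First find gcd(220, 1031):
1031 = 4*220 + 151
220 = 1*151 + 69
151 = 2*69 + 13
69 = 5*13 + 4
13 = 3*4 + 1
4 = 4*1 + 0
gcd = 1, so a unique solution mod 1031 exists.
Back-substitute for the Bézout coefficients:
1 = 13 − 3·4
1 = −3·69 + 16·13
1 = 16·151 − 35·69
1 = −35·220 + 51·151
1 = 51·1031 − 239·220
So 220·(-239) ≡ 1 (mod 1031), giving 220⁻¹ ≡ 792.
x ≡ 220⁻¹·809 ≡ 792·809 ≡ 477 (mod 1031).

477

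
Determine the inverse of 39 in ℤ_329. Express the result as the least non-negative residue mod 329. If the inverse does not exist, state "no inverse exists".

135

gcd(329, 39) by repeated division:
329 = 8*39 + 17
39 = 2*17 + 5
17 = 3*5 + 2
5 = 2*2 + 1
2 = 2*1 + 0
Since gcd(39, 329) = 1, back-substitute to write 1 as a combination:
1 = 5 − 2·2
1 = −2·17 + 7·5
1 = 7·39 − 16·17
1 = −16·329 + 135·39
So 39·135 ≡ 1 (mod 329).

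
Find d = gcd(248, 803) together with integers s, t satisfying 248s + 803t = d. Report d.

Euclidean algorithm:
803 = 3*248 + 59
248 = 4*59 + 12
59 = 4*12 + 11
12 = 1*11 + 1
11 = 11*1 + 0
gcd(248, 803) = 1.
Back-substituting:
1 = 12 − 11
1 = −59 + 5·12
1 = 5·248 − 21·59
1 = −21·803 + 68·248
So 1 = (-21)·803 + (68)·248.

1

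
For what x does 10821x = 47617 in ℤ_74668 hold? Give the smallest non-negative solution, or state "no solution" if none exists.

55393

First find gcd(10821, 74668):
74668 = 6·10821 + 9742
10821 = 1·9742 + 1079
9742 = 9·1079 + 31
1079 = 34·31 + 25
31 = 1·25 + 6
25 = 4·6 + 1
6 = 6·1 + 0
gcd = 1, so a unique solution mod 74668 exists.
Back-substitute for the Bézout coefficients:
1 = 25 − 4·6
1 = −4·31 + 5·25
1 = 5·1079 − 174·31
1 = −174·9742 + 1571·1079
1 = 1571·10821 − 1745·9742
1 = −1745·74668 + 12041·10821
So 10821·(12041) ≡ 1 (mod 74668), giving 10821⁻¹ ≡ 12041.
x ≡ 10821⁻¹·47617 ≡ 12041·47617 ≡ 55393 (mod 74668).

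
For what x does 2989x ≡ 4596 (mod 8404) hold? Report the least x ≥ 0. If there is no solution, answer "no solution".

8324

First find gcd(2989, 8404):
8404 = 2·2989 + 2426
2989 = 1·2426 + 563
2426 = 4·563 + 174
563 = 3·174 + 41
174 = 4·41 + 10
41 = 4·10 + 1
10 = 10·1 + 0
gcd = 1, so a unique solution mod 8404 exists.
Back-substitute for the Bézout coefficients:
1 = 41 − 4·10
1 = −4·174 + 17·41
1 = 17·563 − 55·174
1 = −55·2426 + 237·563
1 = 237·2989 − 292·2426
1 = −292·8404 + 821·2989
So 2989·(821) ≡ 1 (mod 8404), giving 2989⁻¹ ≡ 821.
x ≡ 2989⁻¹·4596 ≡ 821·4596 ≡ 8324 (mod 8404).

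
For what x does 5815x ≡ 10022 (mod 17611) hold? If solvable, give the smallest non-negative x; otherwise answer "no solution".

First find gcd(5815, 17611):
17611 = 3×5815 + 166
5815 = 35×166 + 5
166 = 33×5 + 1
5 = 5×1 + 0
gcd = 1, so a unique solution mod 17611 exists.
Back-substitute for the Bézout coefficients:
1 = 166 − 33·5
1 = −33·5815 + 1156·166
1 = 1156·17611 − 3501·5815
So 5815·(-3501) ≡ 1 (mod 17611), giving 5815⁻¹ ≡ 14110.
x ≡ 5815⁻¹·10022 ≡ 14110·10022 ≡ 11701 (mod 17611).

11701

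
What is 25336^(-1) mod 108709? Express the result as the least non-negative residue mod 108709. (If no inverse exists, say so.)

gcd(108709, 25336) by repeated division:
108709 = 4*25336 + 7365
25336 = 3*7365 + 3241
7365 = 2*3241 + 883
3241 = 3*883 + 592
883 = 1*592 + 291
592 = 2*291 + 10
291 = 29*10 + 1
10 = 10*1 + 0
gcd = 1, so the inverse exists. Back-substitute:
1 = 291 − 29·10
1 = −29·592 + 59·291
1 = 59·883 − 88·592
1 = −88·3241 + 323·883
1 = 323·7365 − 734·3241
1 = −734·25336 + 2525·7365
1 = 2525·108709 − 10834·25336
Thus 25336·(-10834) ≡ 1 (mod 108709); reducing, -10834 mod 108709 = 97875.

97875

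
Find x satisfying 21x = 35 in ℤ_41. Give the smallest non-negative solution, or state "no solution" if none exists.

29

First find gcd(21, 41):
41 = 1*21 + 20
21 = 1*20 + 1
20 = 20*1 + 0
gcd = 1, so a unique solution mod 41 exists.
Back-substitute for the Bézout coefficients:
1 = 21 − 20
1 = −41 + 2·21
So 21·(2) ≡ 1 (mod 41), giving 21⁻¹ ≡ 2.
x ≡ 21⁻¹·35 ≡ 2·35 ≡ 29 (mod 41).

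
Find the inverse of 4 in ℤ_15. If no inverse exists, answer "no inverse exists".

gcd(15, 4) by repeated division:
15 = 3×4 + 3
4 = 1×3 + 1
3 = 3×1 + 0
gcd = 1, so the inverse exists. Back-substitute:
1 = 4 − 3
1 = −15 + 4·4
So 4·4 ≡ 1 (mod 15).

4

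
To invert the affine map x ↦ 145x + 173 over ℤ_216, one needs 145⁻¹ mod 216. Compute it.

73

Run Euclid on (216, 145):
216 = 1*145 + 71
145 = 2*71 + 3
71 = 23*3 + 2
3 = 1*2 + 1
2 = 2*1 + 0
Since gcd(145, 216) = 1, back-substitute to write 1 as a combination:
1 = 3 − 2
1 = −71 + 24·3
1 = 24·145 − 49·71
1 = −49·216 + 73·145
So 145·73 ≡ 1 (mod 216).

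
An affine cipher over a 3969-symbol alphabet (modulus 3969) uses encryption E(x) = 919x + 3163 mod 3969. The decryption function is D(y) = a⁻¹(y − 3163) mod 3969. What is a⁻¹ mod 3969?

298

gcd(3969, 919) by repeated division:
3969 = 4*919 + 293
919 = 3*293 + 40
293 = 7*40 + 13
40 = 3*13 + 1
13 = 13*1 + 0
gcd = 1, so the inverse exists. Back-substitute:
1 = 40 − 3·13
1 = −3·293 + 22·40
1 = 22·919 − 69·293
1 = −69·3969 + 298·919
So 919·298 ≡ 1 (mod 3969).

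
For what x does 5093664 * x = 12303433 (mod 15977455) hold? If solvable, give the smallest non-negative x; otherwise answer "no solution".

41837

First find gcd(5093664, 15977455):
15977455 = 3*5093664 + 696463
5093664 = 7*696463 + 218423
696463 = 3*218423 + 41194
218423 = 5*41194 + 12453
41194 = 3*12453 + 3835
12453 = 3*3835 + 948
3835 = 4*948 + 43
948 = 22*43 + 2
43 = 21*2 + 1
2 = 2*1 + 0
gcd = 1, so a unique solution mod 15977455 exists.
Back-substitute for the Bézout coefficients:
1 = 43 − 21·2
1 = −21·948 + 463·43
1 = 463·3835 − 1873·948
1 = −1873·12453 + 6082·3835
1 = 6082·41194 − 20119·12453
1 = −20119·218423 + 106677·41194
1 = 106677·696463 − 340150·218423
1 = −340150·5093664 + 2487727·696463
1 = 2487727·15977455 − 7803331·5093664
So 5093664·(-7803331) ≡ 1 (mod 15977455), giving 5093664⁻¹ ≡ 8174124.
x ≡ 5093664⁻¹·12303433 ≡ 8174124·12303433 ≡ 41837 (mod 15977455).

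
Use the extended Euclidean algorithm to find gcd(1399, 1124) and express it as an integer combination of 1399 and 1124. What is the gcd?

1

Apply Euclid's algorithm to 1399 and 1124:
1399 = 1*1124 + 275
1124 = 4*275 + 24
275 = 11*24 + 11
24 = 2*11 + 2
11 = 5*2 + 1
2 = 2*1 + 0
gcd(1399, 1124) = 1.
Back-substituting:
1 = 11 − 5·2
1 = −5·24 + 11·11
1 = 11·275 − 126·24
1 = −126·1124 + 515·275
1 = 515·1399 − 641·1124
So 1 = (515)·1399 + (-641)·1124.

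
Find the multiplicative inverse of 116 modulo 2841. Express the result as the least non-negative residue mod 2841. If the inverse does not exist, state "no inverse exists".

1445

Run Euclid on (2841, 116):
2841 = 24×116 + 57
116 = 2×57 + 2
57 = 28×2 + 1
2 = 2×1 + 0
gcd = 1, so the inverse exists. Back-substitute:
1 = 57 − 28·2
1 = −28·116 + 57·57
1 = 57·2841 − 1396·116
Thus 116·(-1396) ≡ 1 (mod 2841); reducing, -1396 mod 2841 = 1445.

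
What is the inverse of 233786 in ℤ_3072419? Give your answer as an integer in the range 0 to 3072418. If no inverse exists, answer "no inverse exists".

Euclidean algorithm on 3072419, 233786:
3072419 = 13*233786 + 33201
233786 = 7*33201 + 1379
33201 = 24*1379 + 105
1379 = 13*105 + 14
105 = 7*14 + 7
14 = 2*7 + 0
gcd(233786, 3072419) = 7 ≠ 1, so 233786 has no multiplicative inverse modulo 3072419.

no inverse exists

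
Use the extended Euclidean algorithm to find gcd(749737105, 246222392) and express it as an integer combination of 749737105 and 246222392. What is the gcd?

Euclidean algorithm:
749737105 = 3×246222392 + 11069929
246222392 = 22×11069929 + 2683954
11069929 = 4×2683954 + 334113
2683954 = 8×334113 + 11050
334113 = 30×11050 + 2613
11050 = 4×2613 + 598
2613 = 4×598 + 221
598 = 2×221 + 156
221 = 1×156 + 65
156 = 2×65 + 26
65 = 2×26 + 13
26 = 2×13 + 0
gcd(749737105, 246222392) = 13.
Express as a combination:
13 = 65 − 2·26
13 = −2·156 + 5·65
13 = 5·221 − 7·156
13 = −7·598 + 19·221
13 = 19·2613 − 83·598
13 = −83·11050 + 351·2613
13 = 351·334113 − 10613·11050
13 = −10613·2683954 + 85255·334113
13 = 85255·11069929 − 351633·2683954
13 = −351633·246222392 + 7821181·11069929
13 = 7821181·749737105 − 23815176·246222392
So 13 = (7821181)·749737105 + (-23815176)·246222392.

13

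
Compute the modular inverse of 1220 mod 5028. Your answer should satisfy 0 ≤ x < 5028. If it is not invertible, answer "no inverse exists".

no inverse exists

Euclidean algorithm on 5028, 1220:
5028 = 4·1220 + 148
1220 = 8·148 + 36
148 = 4·36 + 4
36 = 9·4 + 0
gcd(1220, 5028) = 4 ≠ 1, so 1220 has no multiplicative inverse modulo 5028.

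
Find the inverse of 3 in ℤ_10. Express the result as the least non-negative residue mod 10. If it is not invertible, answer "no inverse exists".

7

gcd(10, 3) by repeated division:
10 = 3×3 + 1
3 = 3×1 + 0
Since gcd(3, 10) = 1, back-substitute to write 1 as a combination:
1 = 10 − 3·3
Hence 3⁻¹ ≡ -3 ≡ 7 (mod 10).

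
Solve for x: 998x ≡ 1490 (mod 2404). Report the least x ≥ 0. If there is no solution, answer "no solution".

First find gcd(998, 2404):
2404 = 2×998 + 408
998 = 2×408 + 182
408 = 2×182 + 44
182 = 4×44 + 6
44 = 7×6 + 2
6 = 3×2 + 0
gcd = 2 and 2 | 1490, so solutions exist. Divide through by 2: 499x ≡ 745 (mod 1202).
Now find 499⁻¹ mod 1202:
1202 = 2×499 + 204
499 = 2×204 + 91
204 = 2×91 + 22
91 = 4×22 + 3
22 = 7×3 + 1
3 = 3×1 + 0
Back-substitute:
1 = 22 − 7·3
1 = −7·91 + 29·22
1 = 29·204 − 65·91
1 = −65·499 + 159·204
1 = 159·1202 − 383·499
So 499·(-383) ≡ 1 (mod 1202), i.e. 499⁻¹ ≡ 819.
Then x ≡ 819·745 ≡ 741 (mod 1202); the smallest non-negative solution is x = 741.

741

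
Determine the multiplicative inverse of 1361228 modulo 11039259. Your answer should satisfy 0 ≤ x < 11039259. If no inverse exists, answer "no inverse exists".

no inverse exists

Compute gcd(1361228, 11039259):
11039259 = 8×1361228 + 149435
1361228 = 9×149435 + 16313
149435 = 9×16313 + 2618
16313 = 6×2618 + 605
2618 = 4×605 + 198
605 = 3×198 + 11
198 = 18×11 + 0
Since gcd = 11 > 1, 1361228 is not a unit mod 11039259.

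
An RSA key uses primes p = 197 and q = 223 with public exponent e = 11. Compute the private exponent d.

φ(n) = (p−1)(q−1) = 196·222 = 43512.
Need d with 11·d ≡ 1 (mod 43512). Apply the extended Euclidean algorithm:
43512 = 3955×11 + 7
11 = 1×7 + 4
7 = 1×4 + 3
4 = 1×3 + 1
3 = 3×1 + 0
Back-substitute:
1 = 4 − 3
1 = −7 + 2·4
1 = 2·11 − 3·7
1 = −3·43512 + 11867·11
So 11·11867 ≡ 1 (mod 43512), hence d = 11867.

11867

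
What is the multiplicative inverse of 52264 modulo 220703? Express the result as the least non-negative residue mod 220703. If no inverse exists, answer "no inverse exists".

180303

gcd(220703, 52264) by repeated division:
220703 = 4·52264 + 11647
52264 = 4·11647 + 5676
11647 = 2·5676 + 295
5676 = 19·295 + 71
295 = 4·71 + 11
71 = 6·11 + 5
11 = 2·5 + 1
5 = 5·1 + 0
Since gcd(52264, 220703) = 1, back-substitute to write 1 as a combination:
1 = 11 − 2·5
1 = −2·71 + 13·11
1 = 13·295 − 54·71
1 = −54·5676 + 1039·295
1 = 1039·11647 − 2132·5676
1 = −2132·52264 + 9567·11647
1 = 9567·220703 − 40400·52264
Hence 52264⁻¹ ≡ -40400 ≡ 180303 (mod 220703).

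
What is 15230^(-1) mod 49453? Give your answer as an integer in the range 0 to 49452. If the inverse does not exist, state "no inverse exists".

33617

Run Euclid on (49453, 15230):
49453 = 3*15230 + 3763
15230 = 4*3763 + 178
3763 = 21*178 + 25
178 = 7*25 + 3
25 = 8*3 + 1
3 = 3*1 + 0
The gcd is 1. Working backward:
1 = 25 − 8·3
1 = −8·178 + 57·25
1 = 57·3763 − 1205·178
1 = −1205·15230 + 4877·3763
1 = 4877·49453 − 15836·15230
Thus 15230·(-15836) ≡ 1 (mod 49453); reducing, -15836 mod 49453 = 33617.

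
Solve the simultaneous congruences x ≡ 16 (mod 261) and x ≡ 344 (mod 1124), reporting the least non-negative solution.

25072

Write x = 16 + 261·k. Then 261·k ≡ 344 − 16 ≡ 328 (mod 1124).
Need 261⁻¹ mod 1124. Extended Euclid on (1124, 261):
1124 = 4×261 + 80
261 = 3×80 + 21
80 = 3×21 + 17
21 = 1×17 + 4
17 = 4×4 + 1
4 = 4×1 + 0
Back-substitute:
1 = 17 − 4·4
1 = −4·21 + 5·17
1 = 5·80 − 19·21
1 = −19·261 + 62·80
1 = 62·1124 − 267·261
261⁻¹ ≡ 857 (mod 1124), so k ≡ 857·328 ≡ 96 (mod 1124).
x = 16 + 261·96 = 25072.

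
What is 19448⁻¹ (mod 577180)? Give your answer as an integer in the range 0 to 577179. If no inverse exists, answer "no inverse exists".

no inverse exists

Compute gcd(19448, 577180):
577180 = 29*19448 + 13188
19448 = 1*13188 + 6260
13188 = 2*6260 + 668
6260 = 9*668 + 248
668 = 2*248 + 172
248 = 1*172 + 76
172 = 2*76 + 20
76 = 3*20 + 16
20 = 1*16 + 4
16 = 4*4 + 0
The gcd is 4, not 1, hence no inverse exists.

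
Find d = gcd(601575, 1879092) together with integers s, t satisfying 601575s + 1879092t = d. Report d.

Repeated division:
1879092 = 3·601575 + 74367
601575 = 8·74367 + 6639
74367 = 11·6639 + 1338
6639 = 4·1338 + 1287
1338 = 1·1287 + 51
1287 = 25·51 + 12
51 = 4·12 + 3
12 = 4·3 + 0
gcd(601575, 1879092) = 3.
Back-substituting:
3 = 51 − 4·12
3 = −4·1287 + 101·51
3 = 101·1338 − 105·1287
3 = −105·6639 + 521·1338
3 = 521·74367 − 5836·6639
3 = −5836·601575 + 47209·74367
3 = 47209·1879092 − 147463·601575
So 3 = (47209)·1879092 + (-147463)·601575.

3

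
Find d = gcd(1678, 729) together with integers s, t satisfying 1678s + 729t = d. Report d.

1

Apply Euclid's algorithm to 1678 and 729:
1678 = 2×729 + 220
729 = 3×220 + 69
220 = 3×69 + 13
69 = 5×13 + 4
13 = 3×4 + 1
4 = 4×1 + 0
gcd(1678, 729) = 1.
Express as a combination:
1 = 13 − 3·4
1 = −3·69 + 16·13
1 = 16·220 − 51·69
1 = −51·729 + 169·220
1 = 169·1678 − 389·729
So 1 = (169)·1678 + (-389)·729.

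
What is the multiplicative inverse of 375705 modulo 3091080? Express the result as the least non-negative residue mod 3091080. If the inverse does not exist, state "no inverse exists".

Compute gcd(375705, 3091080):
3091080 = 8*375705 + 85440
375705 = 4*85440 + 33945
85440 = 2*33945 + 17550
33945 = 1*17550 + 16395
17550 = 1*16395 + 1155
16395 = 14*1155 + 225
1155 = 5*225 + 30
225 = 7*30 + 15
30 = 2*15 + 0
Since gcd = 15 > 1, 375705 is not a unit mod 3091080.

no inverse exists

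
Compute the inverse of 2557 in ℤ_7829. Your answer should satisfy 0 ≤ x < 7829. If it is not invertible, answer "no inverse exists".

5401

Extended Euclidean algorithm:
7829 = 3×2557 + 158
2557 = 16×158 + 29
158 = 5×29 + 13
29 = 2×13 + 3
13 = 4×3 + 1
3 = 3×1 + 0
Since gcd(2557, 7829) = 1, back-substitute to write 1 as a combination:
1 = 13 − 4·3
1 = −4·29 + 9·13
1 = 9·158 − 49·29
1 = −49·2557 + 793·158
1 = 793·7829 − 2428·2557
Thus 2557·(-2428) ≡ 1 (mod 7829); reducing, -2428 mod 7829 = 5401.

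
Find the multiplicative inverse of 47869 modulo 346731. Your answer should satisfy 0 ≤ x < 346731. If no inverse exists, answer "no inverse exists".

196852

gcd(346731, 47869) by repeated division:
346731 = 7*47869 + 11648
47869 = 4*11648 + 1277
11648 = 9*1277 + 155
1277 = 8*155 + 37
155 = 4*37 + 7
37 = 5*7 + 2
7 = 3*2 + 1
2 = 2*1 + 0
gcd = 1, so the inverse exists. Back-substitute:
1 = 7 − 3·2
1 = −3·37 + 16·7
1 = 16·155 − 67·37
1 = −67·1277 + 552·155
1 = 552·11648 − 5035·1277
1 = −5035·47869 + 20692·11648
1 = 20692·346731 − 149879·47869
Thus 47869·(-149879) ≡ 1 (mod 346731); reducing, -149879 mod 346731 = 196852.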